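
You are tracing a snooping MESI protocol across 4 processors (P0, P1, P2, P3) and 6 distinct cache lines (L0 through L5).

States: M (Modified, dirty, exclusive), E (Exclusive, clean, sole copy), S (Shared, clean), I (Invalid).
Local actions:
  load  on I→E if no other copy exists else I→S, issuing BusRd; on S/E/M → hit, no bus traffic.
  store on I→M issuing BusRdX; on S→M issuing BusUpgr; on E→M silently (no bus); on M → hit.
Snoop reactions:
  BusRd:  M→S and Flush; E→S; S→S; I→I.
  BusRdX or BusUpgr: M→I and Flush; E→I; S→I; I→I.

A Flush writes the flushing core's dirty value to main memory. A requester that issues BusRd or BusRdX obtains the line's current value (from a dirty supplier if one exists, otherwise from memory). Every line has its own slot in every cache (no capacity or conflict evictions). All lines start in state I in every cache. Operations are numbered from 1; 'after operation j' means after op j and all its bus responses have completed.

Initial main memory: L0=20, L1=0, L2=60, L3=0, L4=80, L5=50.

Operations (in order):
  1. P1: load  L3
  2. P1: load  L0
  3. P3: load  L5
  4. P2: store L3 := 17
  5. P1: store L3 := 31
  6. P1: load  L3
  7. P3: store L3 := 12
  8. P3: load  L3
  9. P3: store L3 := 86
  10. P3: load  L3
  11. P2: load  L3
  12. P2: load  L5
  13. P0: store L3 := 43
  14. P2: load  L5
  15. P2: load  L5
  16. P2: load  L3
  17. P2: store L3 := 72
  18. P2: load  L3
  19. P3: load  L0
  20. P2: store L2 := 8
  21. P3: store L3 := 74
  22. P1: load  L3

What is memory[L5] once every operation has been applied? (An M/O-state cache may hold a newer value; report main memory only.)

memory[L5] = 50

  op1 P1: load  L3 → I/E/I/I on L3; bus BusRd; mem=0
  op2 P1: load  L0 → I/E/I/I on L0; bus BusRd; mem=20
  op3 P3: load  L5 → I/I/I/E on L5; bus BusRd; mem=50
  op4 P2: store L3 := 17 → I/I/M/I on L3; bus BusRdX; mem=0
  op5 P1: store L3 := 31 → I/M/I/I on L3; bus BusRdX Flush; mem=17
  op6 P1: load  L3 → I/M/I/I on L3; bus (none); mem=17
  op7 P3: store L3 := 12 → I/I/I/M on L3; bus BusRdX Flush; mem=31
  op8 P3: load  L3 → I/I/I/M on L3; bus (none); mem=31
  op9 P3: store L3 := 86 → I/I/I/M on L3; bus (none); mem=31
  op10 P3: load  L3 → I/I/I/M on L3; bus (none); mem=31
  op11 P2: load  L3 → I/I/S/S on L3; bus BusRd Flush; mem=86
  op12 P2: load  L5 → I/I/S/S on L5; bus BusRd; mem=50
  op13 P0: store L3 := 43 → M/I/I/I on L3; bus BusRdX; mem=86
  op14 P2: load  L5 → I/I/S/S on L5; bus (none); mem=50
  op15 P2: load  L5 → I/I/S/S on L5; bus (none); mem=50
  op16 P2: load  L3 → S/I/S/I on L3; bus BusRd Flush; mem=43
  op17 P2: store L3 := 72 → I/I/M/I on L3; bus BusUpgr; mem=43
  op18 P2: load  L3 → I/I/M/I on L3; bus (none); mem=43
  op19 P3: load  L0 → I/S/I/S on L0; bus BusRd; mem=20
  op20 P2: store L2 := 8 → I/I/M/I on L2; bus BusRdX; mem=60
  op21 P3: store L3 := 74 → I/I/I/M on L3; bus BusRdX Flush; mem=72
  op22 P1: load  L3 → I/S/I/S on L3; bus BusRd Flush; mem=74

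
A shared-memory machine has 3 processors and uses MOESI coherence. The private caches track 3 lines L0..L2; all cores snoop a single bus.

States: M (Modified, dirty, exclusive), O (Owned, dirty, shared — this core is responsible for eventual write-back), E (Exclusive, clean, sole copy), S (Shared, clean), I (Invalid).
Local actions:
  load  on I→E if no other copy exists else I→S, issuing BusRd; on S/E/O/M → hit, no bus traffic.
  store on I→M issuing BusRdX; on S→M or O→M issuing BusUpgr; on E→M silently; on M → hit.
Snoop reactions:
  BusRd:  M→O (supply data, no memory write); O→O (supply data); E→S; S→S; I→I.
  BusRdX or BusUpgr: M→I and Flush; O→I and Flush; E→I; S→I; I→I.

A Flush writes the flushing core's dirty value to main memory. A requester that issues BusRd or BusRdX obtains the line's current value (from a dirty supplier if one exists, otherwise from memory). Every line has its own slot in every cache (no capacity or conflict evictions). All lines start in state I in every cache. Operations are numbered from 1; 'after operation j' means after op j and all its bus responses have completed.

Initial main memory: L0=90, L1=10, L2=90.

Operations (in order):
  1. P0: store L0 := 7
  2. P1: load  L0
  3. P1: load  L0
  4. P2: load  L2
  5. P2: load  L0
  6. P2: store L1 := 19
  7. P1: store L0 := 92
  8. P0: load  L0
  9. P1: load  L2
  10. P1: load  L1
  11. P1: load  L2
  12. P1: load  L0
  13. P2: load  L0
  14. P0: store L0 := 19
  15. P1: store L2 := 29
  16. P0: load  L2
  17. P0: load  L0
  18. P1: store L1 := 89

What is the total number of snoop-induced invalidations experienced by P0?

1. P0: store L0 := 7  bus=[BusRdX]  L0: P0=M P1=I P2=I  mem[L0]=90
2. P1: load  L0  bus=[BusRd]  L0: P0=O P1=S P2=I  mem[L0]=90
3. P1: load  L0  bus=[-]  L0: P0=O P1=S P2=I  mem[L0]=90
4. P2: load  L2  bus=[BusRd]  L2: P0=I P1=I P2=E  mem[L2]=90
5. P2: load  L0  bus=[BusRd]  L0: P0=O P1=S P2=S  mem[L0]=90
6. P2: store L1 := 19  bus=[BusRdX]  L1: P0=I P1=I P2=M  mem[L1]=10
7. P1: store L0 := 92  bus=[BusUpgr,Flush]  L0: P0=I P1=M P2=I  mem[L0]=7
8. P0: load  L0  bus=[BusRd]  L0: P0=S P1=O P2=I  mem[L0]=7
9. P1: load  L2  bus=[BusRd]  L2: P0=I P1=S P2=S  mem[L2]=90
10. P1: load  L1  bus=[BusRd]  L1: P0=I P1=S P2=O  mem[L1]=10
11. P1: load  L2  bus=[-]  L2: P0=I P1=S P2=S  mem[L2]=90
12. P1: load  L0  bus=[-]  L0: P0=S P1=O P2=I  mem[L0]=7
13. P2: load  L0  bus=[BusRd]  L0: P0=S P1=O P2=S  mem[L0]=7
14. P0: store L0 := 19  bus=[BusUpgr,Flush]  L0: P0=M P1=I P2=I  mem[L0]=92
15. P1: store L2 := 29  bus=[BusUpgr]  L2: P0=I P1=M P2=I  mem[L2]=90
16. P0: load  L2  bus=[BusRd]  L2: P0=S P1=O P2=I  mem[L2]=90
17. P0: load  L0  bus=[-]  L0: P0=M P1=I P2=I  mem[L0]=92
18. P1: store L1 := 89  bus=[BusUpgr,Flush]  L1: P0=I P1=M P2=I  mem[L1]=19

invalidations = 1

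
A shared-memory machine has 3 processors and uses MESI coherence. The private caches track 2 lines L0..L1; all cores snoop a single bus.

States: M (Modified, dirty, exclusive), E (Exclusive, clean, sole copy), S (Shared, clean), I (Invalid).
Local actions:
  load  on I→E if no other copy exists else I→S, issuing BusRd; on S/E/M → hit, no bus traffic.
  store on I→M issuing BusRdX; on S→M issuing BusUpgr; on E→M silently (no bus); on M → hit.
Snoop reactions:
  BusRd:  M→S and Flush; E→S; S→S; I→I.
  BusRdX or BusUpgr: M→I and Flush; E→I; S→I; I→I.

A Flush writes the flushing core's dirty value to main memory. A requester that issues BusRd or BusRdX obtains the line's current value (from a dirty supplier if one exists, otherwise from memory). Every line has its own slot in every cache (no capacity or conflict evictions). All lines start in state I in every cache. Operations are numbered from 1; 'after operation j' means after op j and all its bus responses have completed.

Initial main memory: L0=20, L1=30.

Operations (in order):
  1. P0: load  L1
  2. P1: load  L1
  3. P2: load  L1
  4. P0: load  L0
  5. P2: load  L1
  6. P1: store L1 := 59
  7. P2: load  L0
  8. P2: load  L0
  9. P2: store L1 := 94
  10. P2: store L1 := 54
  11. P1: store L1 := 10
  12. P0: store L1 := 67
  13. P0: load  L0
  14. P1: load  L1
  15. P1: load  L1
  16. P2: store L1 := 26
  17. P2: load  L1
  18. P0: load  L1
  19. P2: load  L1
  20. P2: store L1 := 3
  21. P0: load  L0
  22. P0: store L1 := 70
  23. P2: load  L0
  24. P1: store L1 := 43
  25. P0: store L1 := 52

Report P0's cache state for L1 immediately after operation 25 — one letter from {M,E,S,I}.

state = M

1. P0: load  L1  bus=[BusRd]  L1: P0=E P1=I P2=I  mem[L1]=30
2. P1: load  L1  bus=[BusRd]  L1: P0=S P1=S P2=I  mem[L1]=30
3. P2: load  L1  bus=[BusRd]  L1: P0=S P1=S P2=S  mem[L1]=30
4. P0: load  L0  bus=[BusRd]  L0: P0=E P1=I P2=I  mem[L0]=20
5. P2: load  L1  bus=[-]  L1: P0=S P1=S P2=S  mem[L1]=30
6. P1: store L1 := 59  bus=[BusUpgr]  L1: P0=I P1=M P2=I  mem[L1]=30
7. P2: load  L0  bus=[BusRd]  L0: P0=S P1=I P2=S  mem[L0]=20
8. P2: load  L0  bus=[-]  L0: P0=S P1=I P2=S  mem[L0]=20
9. P2: store L1 := 94  bus=[BusRdX,Flush]  L1: P0=I P1=I P2=M  mem[L1]=59
10. P2: store L1 := 54  bus=[-]  L1: P0=I P1=I P2=M  mem[L1]=59
11. P1: store L1 := 10  bus=[BusRdX,Flush]  L1: P0=I P1=M P2=I  mem[L1]=54
12. P0: store L1 := 67  bus=[BusRdX,Flush]  L1: P0=M P1=I P2=I  mem[L1]=10
13. P0: load  L0  bus=[-]  L0: P0=S P1=I P2=S  mem[L0]=20
14. P1: load  L1  bus=[BusRd,Flush]  L1: P0=S P1=S P2=I  mem[L1]=67
15. P1: load  L1  bus=[-]  L1: P0=S P1=S P2=I  mem[L1]=67
16. P2: store L1 := 26  bus=[BusRdX]  L1: P0=I P1=I P2=M  mem[L1]=67
17. P2: load  L1  bus=[-]  L1: P0=I P1=I P2=M  mem[L1]=67
18. P0: load  L1  bus=[BusRd,Flush]  L1: P0=S P1=I P2=S  mem[L1]=26
19. P2: load  L1  bus=[-]  L1: P0=S P1=I P2=S  mem[L1]=26
20. P2: store L1 := 3  bus=[BusUpgr]  L1: P0=I P1=I P2=M  mem[L1]=26
21. P0: load  L0  bus=[-]  L0: P0=S P1=I P2=S  mem[L0]=20
22. P0: store L1 := 70  bus=[BusRdX,Flush]  L1: P0=M P1=I P2=I  mem[L1]=3
23. P2: load  L0  bus=[-]  L0: P0=S P1=I P2=S  mem[L0]=20
24. P1: store L1 := 43  bus=[BusRdX,Flush]  L1: P0=I P1=M P2=I  mem[L1]=70
25. P0: store L1 := 52  bus=[BusRdX,Flush]  L1: P0=M P1=I P2=I  mem[L1]=43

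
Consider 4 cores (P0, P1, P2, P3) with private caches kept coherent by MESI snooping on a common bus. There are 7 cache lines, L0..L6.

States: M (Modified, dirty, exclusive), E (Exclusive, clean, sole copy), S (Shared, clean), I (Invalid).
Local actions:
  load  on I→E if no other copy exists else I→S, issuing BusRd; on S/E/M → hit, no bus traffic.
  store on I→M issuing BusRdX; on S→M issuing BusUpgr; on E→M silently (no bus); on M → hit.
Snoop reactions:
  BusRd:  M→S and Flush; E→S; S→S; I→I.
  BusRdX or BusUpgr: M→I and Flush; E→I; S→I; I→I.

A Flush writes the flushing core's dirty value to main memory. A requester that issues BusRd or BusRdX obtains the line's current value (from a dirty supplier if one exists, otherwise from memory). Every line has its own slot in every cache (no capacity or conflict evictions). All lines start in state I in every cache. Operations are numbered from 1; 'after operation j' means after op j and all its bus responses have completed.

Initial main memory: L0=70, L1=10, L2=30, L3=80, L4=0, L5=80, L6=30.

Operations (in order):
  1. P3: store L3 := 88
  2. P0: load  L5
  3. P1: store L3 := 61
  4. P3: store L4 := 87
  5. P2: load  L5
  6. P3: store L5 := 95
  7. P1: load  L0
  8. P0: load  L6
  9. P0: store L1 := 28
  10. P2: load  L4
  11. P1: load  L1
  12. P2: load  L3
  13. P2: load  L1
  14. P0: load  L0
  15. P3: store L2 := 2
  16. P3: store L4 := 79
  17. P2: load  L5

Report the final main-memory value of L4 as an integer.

memory[L4] = 87

[1] P3: store L3 := 88 | P0:I, P1:I, P2:I, P3:M(88) | bus: BusRdX
[2] P0: load  L5 | P0:E(80), P1:I, P2:I, P3:I | bus: BusRd
[3] P1: store L3 := 61 | P0:I, P1:M(61), P2:I, P3:I | bus: BusRdX,Flush
[4] P3: store L4 := 87 | P0:I, P1:I, P2:I, P3:M(87) | bus: BusRdX
[5] P2: load  L5 | P0:S(80), P1:I, P2:S(80), P3:I | bus: BusRd
[6] P3: store L5 := 95 | P0:I, P1:I, P2:I, P3:M(95) | bus: BusRdX
[7] P1: load  L0 | P0:I, P1:E(70), P2:I, P3:I | bus: BusRd
[8] P0: load  L6 | P0:E(30), P1:I, P2:I, P3:I | bus: BusRd
[9] P0: store L1 := 28 | P0:M(28), P1:I, P2:I, P3:I | bus: BusRdX
[10] P2: load  L4 | P0:I, P1:I, P2:S(87), P3:S(87) | bus: BusRd,Flush
[11] P1: load  L1 | P0:S(28), P1:S(28), P2:I, P3:I | bus: BusRd,Flush
[12] P2: load  L3 | P0:I, P1:S(61), P2:S(61), P3:I | bus: BusRd,Flush
[13] P2: load  L1 | P0:S(28), P1:S(28), P2:S(28), P3:I | bus: BusRd
[14] P0: load  L0 | P0:S(70), P1:S(70), P2:I, P3:I | bus: BusRd
[15] P3: store L2 := 2 | P0:I, P1:I, P2:I, P3:M(2) | bus: BusRdX
[16] P3: store L4 := 79 | P0:I, P1:I, P2:I, P3:M(79) | bus: BusUpgr
[17] P2: load  L5 | P0:I, P1:I, P2:S(95), P3:S(95) | bus: BusRd,Flush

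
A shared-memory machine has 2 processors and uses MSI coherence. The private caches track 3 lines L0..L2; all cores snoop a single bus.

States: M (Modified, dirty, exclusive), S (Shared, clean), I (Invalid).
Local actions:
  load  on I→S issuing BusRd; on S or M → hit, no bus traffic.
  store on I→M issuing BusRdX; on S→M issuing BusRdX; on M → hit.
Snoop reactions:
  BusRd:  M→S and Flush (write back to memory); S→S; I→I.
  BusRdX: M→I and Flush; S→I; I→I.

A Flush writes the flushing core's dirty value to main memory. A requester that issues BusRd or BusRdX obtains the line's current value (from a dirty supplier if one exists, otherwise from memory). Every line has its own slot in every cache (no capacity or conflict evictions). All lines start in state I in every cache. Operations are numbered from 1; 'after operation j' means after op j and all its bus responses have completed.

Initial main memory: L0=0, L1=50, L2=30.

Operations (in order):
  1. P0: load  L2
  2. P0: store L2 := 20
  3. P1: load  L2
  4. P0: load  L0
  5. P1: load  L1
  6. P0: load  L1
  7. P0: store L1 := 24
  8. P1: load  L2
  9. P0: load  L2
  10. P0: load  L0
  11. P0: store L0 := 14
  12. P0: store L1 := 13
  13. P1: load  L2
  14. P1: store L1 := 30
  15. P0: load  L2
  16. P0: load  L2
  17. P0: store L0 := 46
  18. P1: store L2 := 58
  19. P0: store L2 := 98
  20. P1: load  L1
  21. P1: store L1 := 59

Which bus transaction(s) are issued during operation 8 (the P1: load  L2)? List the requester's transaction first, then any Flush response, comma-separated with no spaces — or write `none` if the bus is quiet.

  op1 P0: load  L2 → S/I on L2; bus BusRd; mem=30
  op2 P0: store L2 := 20 → M/I on L2; bus BusRdX; mem=30
  op3 P1: load  L2 → S/S on L2; bus BusRd Flush; mem=20
  op4 P0: load  L0 → S/I on L0; bus BusRd; mem=0
  op5 P1: load  L1 → I/S on L1; bus BusRd; mem=50
  op6 P0: load  L1 → S/S on L1; bus BusRd; mem=50
  op7 P0: store L1 := 24 → M/I on L1; bus BusRdX; mem=50
  op8 P1: load  L2 → S/S on L2; bus (none); mem=20
  op9 P0: load  L2 → S/S on L2; bus (none); mem=20
  op10 P0: load  L0 → S/I on L0; bus (none); mem=0
  op11 P0: store L0 := 14 → M/I on L0; bus BusRdX; mem=0
  op12 P0: store L1 := 13 → M/I on L1; bus (none); mem=50
  op13 P1: load  L2 → S/S on L2; bus (none); mem=20
  op14 P1: store L1 := 30 → I/M on L1; bus BusRdX Flush; mem=13
  op15 P0: load  L2 → S/S on L2; bus (none); mem=20
  op16 P0: load  L2 → S/S on L2; bus (none); mem=20
  op17 P0: store L0 := 46 → M/I on L0; bus (none); mem=0
  op18 P1: store L2 := 58 → I/M on L2; bus BusRdX; mem=20
  op19 P0: store L2 := 98 → M/I on L2; bus BusRdX Flush; mem=58
  op20 P1: load  L1 → I/M on L1; bus (none); mem=13
  op21 P1: store L1 := 59 → I/M on L1; bus (none); mem=13

bus = none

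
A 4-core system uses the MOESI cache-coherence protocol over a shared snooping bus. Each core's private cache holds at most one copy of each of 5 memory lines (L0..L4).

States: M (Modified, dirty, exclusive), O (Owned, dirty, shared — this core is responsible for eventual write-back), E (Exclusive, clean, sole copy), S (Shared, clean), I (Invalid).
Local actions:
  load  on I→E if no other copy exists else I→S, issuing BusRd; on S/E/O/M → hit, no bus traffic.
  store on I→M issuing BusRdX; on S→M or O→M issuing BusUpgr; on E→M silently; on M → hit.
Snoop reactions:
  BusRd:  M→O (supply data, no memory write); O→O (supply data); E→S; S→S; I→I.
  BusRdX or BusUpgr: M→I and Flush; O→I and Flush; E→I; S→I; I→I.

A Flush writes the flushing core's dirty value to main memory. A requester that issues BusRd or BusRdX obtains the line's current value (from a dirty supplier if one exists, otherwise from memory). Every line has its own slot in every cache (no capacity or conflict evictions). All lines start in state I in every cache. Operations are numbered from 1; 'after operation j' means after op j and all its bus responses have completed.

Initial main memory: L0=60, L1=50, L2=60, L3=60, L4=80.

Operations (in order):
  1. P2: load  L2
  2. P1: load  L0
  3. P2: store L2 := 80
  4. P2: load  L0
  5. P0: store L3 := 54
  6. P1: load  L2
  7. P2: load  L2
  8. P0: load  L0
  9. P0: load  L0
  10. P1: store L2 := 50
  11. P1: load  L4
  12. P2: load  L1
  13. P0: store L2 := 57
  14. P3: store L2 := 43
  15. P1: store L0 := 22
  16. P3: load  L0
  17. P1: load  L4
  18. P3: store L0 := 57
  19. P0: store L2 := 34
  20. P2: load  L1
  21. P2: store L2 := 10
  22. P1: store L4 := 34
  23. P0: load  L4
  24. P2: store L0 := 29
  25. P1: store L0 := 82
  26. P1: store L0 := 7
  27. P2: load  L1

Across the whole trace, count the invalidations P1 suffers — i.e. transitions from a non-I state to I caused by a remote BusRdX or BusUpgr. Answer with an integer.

1. P2: load  L2  bus=[BusRd]  L2: P0=I P1=I P2=E P3=I  mem[L2]=60
2. P1: load  L0  bus=[BusRd]  L0: P0=I P1=E P2=I P3=I  mem[L0]=60
3. P2: store L2 := 80  bus=[-]  L2: P0=I P1=I P2=M P3=I  mem[L2]=60
4. P2: load  L0  bus=[BusRd]  L0: P0=I P1=S P2=S P3=I  mem[L0]=60
5. P0: store L3 := 54  bus=[BusRdX]  L3: P0=M P1=I P2=I P3=I  mem[L3]=60
6. P1: load  L2  bus=[BusRd]  L2: P0=I P1=S P2=O P3=I  mem[L2]=60
7. P2: load  L2  bus=[-]  L2: P0=I P1=S P2=O P3=I  mem[L2]=60
8. P0: load  L0  bus=[BusRd]  L0: P0=S P1=S P2=S P3=I  mem[L0]=60
9. P0: load  L0  bus=[-]  L0: P0=S P1=S P2=S P3=I  mem[L0]=60
10. P1: store L2 := 50  bus=[BusUpgr,Flush]  L2: P0=I P1=M P2=I P3=I  mem[L2]=80
11. P1: load  L4  bus=[BusRd]  L4: P0=I P1=E P2=I P3=I  mem[L4]=80
12. P2: load  L1  bus=[BusRd]  L1: P0=I P1=I P2=E P3=I  mem[L1]=50
13. P0: store L2 := 57  bus=[BusRdX,Flush]  L2: P0=M P1=I P2=I P3=I  mem[L2]=50
14. P3: store L2 := 43  bus=[BusRdX,Flush]  L2: P0=I P1=I P2=I P3=M  mem[L2]=57
15. P1: store L0 := 22  bus=[BusUpgr]  L0: P0=I P1=M P2=I P3=I  mem[L0]=60
16. P3: load  L0  bus=[BusRd]  L0: P0=I P1=O P2=I P3=S  mem[L0]=60
17. P1: load  L4  bus=[-]  L4: P0=I P1=E P2=I P3=I  mem[L4]=80
18. P3: store L0 := 57  bus=[BusUpgr,Flush]  L0: P0=I P1=I P2=I P3=M  mem[L0]=22
19. P0: store L2 := 34  bus=[BusRdX,Flush]  L2: P0=M P1=I P2=I P3=I  mem[L2]=43
20. P2: load  L1  bus=[-]  L1: P0=I P1=I P2=E P3=I  mem[L1]=50
21. P2: store L2 := 10  bus=[BusRdX,Flush]  L2: P0=I P1=I P2=M P3=I  mem[L2]=34
22. P1: store L4 := 34  bus=[-]  L4: P0=I P1=M P2=I P3=I  mem[L4]=80
23. P0: load  L4  bus=[BusRd]  L4: P0=S P1=O P2=I P3=I  mem[L4]=80
24. P2: store L0 := 29  bus=[BusRdX,Flush]  L0: P0=I P1=I P2=M P3=I  mem[L0]=57
25. P1: store L0 := 82  bus=[BusRdX,Flush]  L0: P0=I P1=M P2=I P3=I  mem[L0]=29
26. P1: store L0 := 7  bus=[-]  L0: P0=I P1=M P2=I P3=I  mem[L0]=29
27. P2: load  L1  bus=[-]  L1: P0=I P1=I P2=E P3=I  mem[L1]=50

invalidations = 2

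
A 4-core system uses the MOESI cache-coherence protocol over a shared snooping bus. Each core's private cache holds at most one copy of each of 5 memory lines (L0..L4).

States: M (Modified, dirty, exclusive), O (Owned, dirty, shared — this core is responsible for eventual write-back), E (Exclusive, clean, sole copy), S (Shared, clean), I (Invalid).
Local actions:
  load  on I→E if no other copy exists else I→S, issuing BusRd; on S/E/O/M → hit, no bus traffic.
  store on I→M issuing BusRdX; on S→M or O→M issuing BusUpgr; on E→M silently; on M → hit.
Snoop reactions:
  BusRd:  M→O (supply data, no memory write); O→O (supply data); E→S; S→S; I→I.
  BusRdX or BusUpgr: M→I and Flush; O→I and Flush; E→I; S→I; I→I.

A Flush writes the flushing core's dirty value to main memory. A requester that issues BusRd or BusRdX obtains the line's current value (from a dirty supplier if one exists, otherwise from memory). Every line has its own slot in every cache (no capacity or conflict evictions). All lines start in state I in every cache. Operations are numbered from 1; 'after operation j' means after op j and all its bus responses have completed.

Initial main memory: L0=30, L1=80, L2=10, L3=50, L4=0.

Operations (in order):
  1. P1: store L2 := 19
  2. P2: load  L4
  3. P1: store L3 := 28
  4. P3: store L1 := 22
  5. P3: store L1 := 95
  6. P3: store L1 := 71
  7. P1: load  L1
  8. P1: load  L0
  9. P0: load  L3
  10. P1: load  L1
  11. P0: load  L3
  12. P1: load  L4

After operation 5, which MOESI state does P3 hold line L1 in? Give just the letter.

state = M

1. P1: store L2 := 19  bus=[BusRdX]  L2: P0=I P1=M P2=I P3=I  mem[L2]=10
2. P2: load  L4  bus=[BusRd]  L4: P0=I P1=I P2=E P3=I  mem[L4]=0
3. P1: store L3 := 28  bus=[BusRdX]  L3: P0=I P1=M P2=I P3=I  mem[L3]=50
4. P3: store L1 := 22  bus=[BusRdX]  L1: P0=I P1=I P2=I P3=M  mem[L1]=80
5. P3: store L1 := 95  bus=[-]  L1: P0=I P1=I P2=I P3=M  mem[L1]=80
6. P3: store L1 := 71  bus=[-]  L1: P0=I P1=I P2=I P3=M  mem[L1]=80
7. P1: load  L1  bus=[BusRd]  L1: P0=I P1=S P2=I P3=O  mem[L1]=80
8. P1: load  L0  bus=[BusRd]  L0: P0=I P1=E P2=I P3=I  mem[L0]=30
9. P0: load  L3  bus=[BusRd]  L3: P0=S P1=O P2=I P3=I  mem[L3]=50
10. P1: load  L1  bus=[-]  L1: P0=I P1=S P2=I P3=O  mem[L1]=80
11. P0: load  L3  bus=[-]  L3: P0=S P1=O P2=I P3=I  mem[L3]=50
12. P1: load  L4  bus=[BusRd]  L4: P0=I P1=S P2=S P3=I  mem[L4]=0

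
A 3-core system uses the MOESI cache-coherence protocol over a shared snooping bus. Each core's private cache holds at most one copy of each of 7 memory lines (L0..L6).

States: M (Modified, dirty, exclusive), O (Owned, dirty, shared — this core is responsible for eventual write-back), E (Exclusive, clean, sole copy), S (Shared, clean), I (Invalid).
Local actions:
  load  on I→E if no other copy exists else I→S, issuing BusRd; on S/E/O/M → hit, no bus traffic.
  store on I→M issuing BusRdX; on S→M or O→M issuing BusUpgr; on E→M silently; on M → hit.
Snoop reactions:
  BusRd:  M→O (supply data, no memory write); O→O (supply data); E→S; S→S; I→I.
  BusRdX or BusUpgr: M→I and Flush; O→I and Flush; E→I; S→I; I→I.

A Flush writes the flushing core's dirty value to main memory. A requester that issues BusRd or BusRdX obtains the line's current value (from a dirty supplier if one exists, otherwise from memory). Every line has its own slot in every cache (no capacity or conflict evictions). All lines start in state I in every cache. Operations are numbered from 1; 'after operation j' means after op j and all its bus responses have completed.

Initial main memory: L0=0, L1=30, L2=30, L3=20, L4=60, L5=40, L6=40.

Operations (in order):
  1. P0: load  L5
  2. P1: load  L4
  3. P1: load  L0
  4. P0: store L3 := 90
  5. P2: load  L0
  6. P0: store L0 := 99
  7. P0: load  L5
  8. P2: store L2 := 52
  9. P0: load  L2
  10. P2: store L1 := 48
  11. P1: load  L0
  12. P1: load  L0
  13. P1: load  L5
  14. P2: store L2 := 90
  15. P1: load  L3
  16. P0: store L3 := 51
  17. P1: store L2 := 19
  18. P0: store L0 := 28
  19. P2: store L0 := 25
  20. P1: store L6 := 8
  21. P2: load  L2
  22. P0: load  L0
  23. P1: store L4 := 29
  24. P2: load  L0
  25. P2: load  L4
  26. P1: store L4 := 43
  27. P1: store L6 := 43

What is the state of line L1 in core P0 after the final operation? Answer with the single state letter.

[1] P0: load  L5 | P0:E(40), P1:I, P2:I | bus: BusRd
[2] P1: load  L4 | P0:I, P1:E(60), P2:I | bus: BusRd
[3] P1: load  L0 | P0:I, P1:E(0), P2:I | bus: BusRd
[4] P0: store L3 := 90 | P0:M(90), P1:I, P2:I | bus: BusRdX
[5] P2: load  L0 | P0:I, P1:S(0), P2:S(0) | bus: BusRd
[6] P0: store L0 := 99 | P0:M(99), P1:I, P2:I | bus: BusRdX
[7] P0: load  L5 | P0:E(40), P1:I, P2:I | bus: none
[8] P2: store L2 := 52 | P0:I, P1:I, P2:M(52) | bus: BusRdX
[9] P0: load  L2 | P0:S(52), P1:I, P2:O(52) | bus: BusRd
[10] P2: store L1 := 48 | P0:I, P1:I, P2:M(48) | bus: BusRdX
[11] P1: load  L0 | P0:O(99), P1:S(99), P2:I | bus: BusRd
[12] P1: load  L0 | P0:O(99), P1:S(99), P2:I | bus: none
[13] P1: load  L5 | P0:S(40), P1:S(40), P2:I | bus: BusRd
[14] P2: store L2 := 90 | P0:I, P1:I, P2:M(90) | bus: BusUpgr
[15] P1: load  L3 | P0:O(90), P1:S(90), P2:I | bus: BusRd
[16] P0: store L3 := 51 | P0:M(51), P1:I, P2:I | bus: BusUpgr
[17] P1: store L2 := 19 | P0:I, P1:M(19), P2:I | bus: BusRdX,Flush
[18] P0: store L0 := 28 | P0:M(28), P1:I, P2:I | bus: BusUpgr
[19] P2: store L0 := 25 | P0:I, P1:I, P2:M(25) | bus: BusRdX,Flush
[20] P1: store L6 := 8 | P0:I, P1:M(8), P2:I | bus: BusRdX
[21] P2: load  L2 | P0:I, P1:O(19), P2:S(19) | bus: BusRd
[22] P0: load  L0 | P0:S(25), P1:I, P2:O(25) | bus: BusRd
[23] P1: store L4 := 29 | P0:I, P1:M(29), P2:I | bus: none
[24] P2: load  L0 | P0:S(25), P1:I, P2:O(25) | bus: none
[25] P2: load  L4 | P0:I, P1:O(29), P2:S(29) | bus: BusRd
[26] P1: store L4 := 43 | P0:I, P1:M(43), P2:I | bus: BusUpgr
[27] P1: store L6 := 43 | P0:I, P1:M(43), P2:I | bus: none

state = I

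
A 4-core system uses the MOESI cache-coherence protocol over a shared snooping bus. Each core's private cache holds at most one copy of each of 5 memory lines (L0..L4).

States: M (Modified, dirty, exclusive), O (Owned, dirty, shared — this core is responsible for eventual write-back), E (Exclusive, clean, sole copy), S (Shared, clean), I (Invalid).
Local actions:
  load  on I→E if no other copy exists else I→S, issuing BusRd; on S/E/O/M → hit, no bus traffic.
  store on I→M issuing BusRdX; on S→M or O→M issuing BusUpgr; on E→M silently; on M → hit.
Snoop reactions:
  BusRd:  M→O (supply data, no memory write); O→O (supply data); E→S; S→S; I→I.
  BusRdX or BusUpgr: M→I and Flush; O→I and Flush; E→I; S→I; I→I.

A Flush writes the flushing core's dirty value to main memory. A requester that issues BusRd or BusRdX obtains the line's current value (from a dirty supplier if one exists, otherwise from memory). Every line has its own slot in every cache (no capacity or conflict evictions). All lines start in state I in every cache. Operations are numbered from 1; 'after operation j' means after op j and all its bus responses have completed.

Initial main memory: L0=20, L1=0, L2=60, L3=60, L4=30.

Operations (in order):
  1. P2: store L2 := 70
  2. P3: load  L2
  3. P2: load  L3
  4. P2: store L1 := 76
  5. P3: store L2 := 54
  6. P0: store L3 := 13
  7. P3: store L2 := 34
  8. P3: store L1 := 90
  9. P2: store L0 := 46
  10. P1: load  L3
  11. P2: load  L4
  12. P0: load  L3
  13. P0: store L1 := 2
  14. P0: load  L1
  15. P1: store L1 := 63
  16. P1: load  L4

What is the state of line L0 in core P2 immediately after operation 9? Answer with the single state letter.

state = M

  op1 P2: store L2 := 70 → I/I/M/I on L2; bus BusRdX; mem=60
  op2 P3: load  L2 → I/I/O/S on L2; bus BusRd; mem=60
  op3 P2: load  L3 → I/I/E/I on L3; bus BusRd; mem=60
  op4 P2: store L1 := 76 → I/I/M/I on L1; bus BusRdX; mem=0
  op5 P3: store L2 := 54 → I/I/I/M on L2; bus BusUpgr Flush; mem=70
  op6 P0: store L3 := 13 → M/I/I/I on L3; bus BusRdX; mem=60
  op7 P3: store L2 := 34 → I/I/I/M on L2; bus (none); mem=70
  op8 P3: store L1 := 90 → I/I/I/M on L1; bus BusRdX Flush; mem=76
  op9 P2: store L0 := 46 → I/I/M/I on L0; bus BusRdX; mem=20
  op10 P1: load  L3 → O/S/I/I on L3; bus BusRd; mem=60
  op11 P2: load  L4 → I/I/E/I on L4; bus BusRd; mem=30
  op12 P0: load  L3 → O/S/I/I on L3; bus (none); mem=60
  op13 P0: store L1 := 2 → M/I/I/I on L1; bus BusRdX Flush; mem=90
  op14 P0: load  L1 → M/I/I/I on L1; bus (none); mem=90
  op15 P1: store L1 := 63 → I/M/I/I on L1; bus BusRdX Flush; mem=2
  op16 P1: load  L4 → I/S/S/I on L4; bus BusRd; mem=30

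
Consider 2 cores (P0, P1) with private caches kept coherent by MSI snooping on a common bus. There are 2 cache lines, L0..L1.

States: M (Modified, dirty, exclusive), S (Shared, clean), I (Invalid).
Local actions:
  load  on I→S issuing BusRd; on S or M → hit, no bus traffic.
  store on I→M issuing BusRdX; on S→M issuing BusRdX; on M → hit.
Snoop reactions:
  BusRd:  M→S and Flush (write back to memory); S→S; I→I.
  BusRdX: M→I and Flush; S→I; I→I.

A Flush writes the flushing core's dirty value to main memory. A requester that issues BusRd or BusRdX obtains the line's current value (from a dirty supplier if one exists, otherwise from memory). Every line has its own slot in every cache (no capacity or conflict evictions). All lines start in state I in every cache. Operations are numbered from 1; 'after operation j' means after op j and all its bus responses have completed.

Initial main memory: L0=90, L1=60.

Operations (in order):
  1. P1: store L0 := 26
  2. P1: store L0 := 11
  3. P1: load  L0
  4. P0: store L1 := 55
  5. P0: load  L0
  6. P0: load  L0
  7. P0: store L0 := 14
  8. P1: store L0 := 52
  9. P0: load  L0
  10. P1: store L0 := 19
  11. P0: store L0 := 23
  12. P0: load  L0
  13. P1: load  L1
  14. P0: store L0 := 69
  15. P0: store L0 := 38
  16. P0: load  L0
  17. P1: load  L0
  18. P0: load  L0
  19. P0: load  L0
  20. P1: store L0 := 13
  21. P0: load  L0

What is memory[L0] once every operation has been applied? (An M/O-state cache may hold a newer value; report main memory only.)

  op1 P1: store L0 := 26 → I/M on L0; bus BusRdX; mem=90
  op2 P1: store L0 := 11 → I/M on L0; bus (none); mem=90
  op3 P1: load  L0 → I/M on L0; bus (none); mem=90
  op4 P0: store L1 := 55 → M/I on L1; bus BusRdX; mem=60
  op5 P0: load  L0 → S/S on L0; bus BusRd Flush; mem=11
  op6 P0: load  L0 → S/S on L0; bus (none); mem=11
  op7 P0: store L0 := 14 → M/I on L0; bus BusRdX; mem=11
  op8 P1: store L0 := 52 → I/M on L0; bus BusRdX Flush; mem=14
  op9 P0: load  L0 → S/S on L0; bus BusRd Flush; mem=52
  op10 P1: store L0 := 19 → I/M on L0; bus BusRdX; mem=52
  op11 P0: store L0 := 23 → M/I on L0; bus BusRdX Flush; mem=19
  op12 P0: load  L0 → M/I on L0; bus (none); mem=19
  op13 P1: load  L1 → S/S on L1; bus BusRd Flush; mem=55
  op14 P0: store L0 := 69 → M/I on L0; bus (none); mem=19
  op15 P0: store L0 := 38 → M/I on L0; bus (none); mem=19
  op16 P0: load  L0 → M/I on L0; bus (none); mem=19
  op17 P1: load  L0 → S/S on L0; bus BusRd Flush; mem=38
  op18 P0: load  L0 → S/S on L0; bus (none); mem=38
  op19 P0: load  L0 → S/S on L0; bus (none); mem=38
  op20 P1: store L0 := 13 → I/M on L0; bus BusRdX; mem=38
  op21 P0: load  L0 → S/S on L0; bus BusRd Flush; mem=13

memory[L0] = 13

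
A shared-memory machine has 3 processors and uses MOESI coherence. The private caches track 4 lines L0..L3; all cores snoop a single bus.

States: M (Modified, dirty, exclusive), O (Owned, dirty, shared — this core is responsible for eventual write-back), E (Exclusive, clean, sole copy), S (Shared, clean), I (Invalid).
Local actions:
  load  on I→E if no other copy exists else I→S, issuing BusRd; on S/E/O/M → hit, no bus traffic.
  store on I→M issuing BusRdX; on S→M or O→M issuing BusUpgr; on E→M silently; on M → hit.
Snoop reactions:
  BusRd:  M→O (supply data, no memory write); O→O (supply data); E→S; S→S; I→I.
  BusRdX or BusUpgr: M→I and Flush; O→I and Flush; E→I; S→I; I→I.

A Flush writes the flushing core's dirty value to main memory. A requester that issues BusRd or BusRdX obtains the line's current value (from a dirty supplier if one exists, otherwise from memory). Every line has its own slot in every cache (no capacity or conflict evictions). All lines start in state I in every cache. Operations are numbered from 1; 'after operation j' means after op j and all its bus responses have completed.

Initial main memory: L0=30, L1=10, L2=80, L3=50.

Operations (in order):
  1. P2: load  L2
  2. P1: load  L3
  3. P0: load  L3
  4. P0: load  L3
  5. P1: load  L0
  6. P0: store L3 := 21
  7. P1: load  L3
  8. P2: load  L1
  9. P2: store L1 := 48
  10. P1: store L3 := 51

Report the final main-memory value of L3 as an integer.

1. P2: load  L2  bus=[BusRd]  L2: P0=I P1=I P2=E  mem[L2]=80
2. P1: load  L3  bus=[BusRd]  L3: P0=I P1=E P2=I  mem[L3]=50
3. P0: load  L3  bus=[BusRd]  L3: P0=S P1=S P2=I  mem[L3]=50
4. P0: load  L3  bus=[-]  L3: P0=S P1=S P2=I  mem[L3]=50
5. P1: load  L0  bus=[BusRd]  L0: P0=I P1=E P2=I  mem[L0]=30
6. P0: store L3 := 21  bus=[BusUpgr]  L3: P0=M P1=I P2=I  mem[L3]=50
7. P1: load  L3  bus=[BusRd]  L3: P0=O P1=S P2=I  mem[L3]=50
8. P2: load  L1  bus=[BusRd]  L1: P0=I P1=I P2=E  mem[L1]=10
9. P2: store L1 := 48  bus=[-]  L1: P0=I P1=I P2=M  mem[L1]=10
10. P1: store L3 := 51  bus=[BusUpgr,Flush]  L3: P0=I P1=M P2=I  mem[L3]=21

memory[L3] = 21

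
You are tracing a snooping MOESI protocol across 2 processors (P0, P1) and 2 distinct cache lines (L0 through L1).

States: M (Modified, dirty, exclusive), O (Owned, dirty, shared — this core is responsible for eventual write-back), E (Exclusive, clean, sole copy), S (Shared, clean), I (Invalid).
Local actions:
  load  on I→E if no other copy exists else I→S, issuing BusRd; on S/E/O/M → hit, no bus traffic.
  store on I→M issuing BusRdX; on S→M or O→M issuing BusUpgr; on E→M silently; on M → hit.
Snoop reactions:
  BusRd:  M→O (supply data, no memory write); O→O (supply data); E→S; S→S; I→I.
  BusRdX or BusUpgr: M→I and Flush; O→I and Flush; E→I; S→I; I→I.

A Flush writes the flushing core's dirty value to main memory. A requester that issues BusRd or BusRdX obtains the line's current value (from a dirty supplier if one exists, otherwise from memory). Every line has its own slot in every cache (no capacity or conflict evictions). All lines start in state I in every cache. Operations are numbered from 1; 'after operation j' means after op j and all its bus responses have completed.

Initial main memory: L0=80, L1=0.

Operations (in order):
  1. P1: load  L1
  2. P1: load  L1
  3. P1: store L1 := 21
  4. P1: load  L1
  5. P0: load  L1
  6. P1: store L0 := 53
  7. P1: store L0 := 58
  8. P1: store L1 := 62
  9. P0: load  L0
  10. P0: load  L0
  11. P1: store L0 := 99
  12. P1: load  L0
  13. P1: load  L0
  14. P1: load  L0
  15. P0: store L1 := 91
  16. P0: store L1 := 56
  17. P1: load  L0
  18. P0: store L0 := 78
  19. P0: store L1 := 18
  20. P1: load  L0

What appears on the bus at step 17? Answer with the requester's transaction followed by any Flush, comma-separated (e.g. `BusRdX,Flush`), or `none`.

bus = none

[1] P1: load  L1 | P0:I, P1:E(0) | bus: BusRd
[2] P1: load  L1 | P0:I, P1:E(0) | bus: none
[3] P1: store L1 := 21 | P0:I, P1:M(21) | bus: none
[4] P1: load  L1 | P0:I, P1:M(21) | bus: none
[5] P0: load  L1 | P0:S(21), P1:O(21) | bus: BusRd
[6] P1: store L0 := 53 | P0:I, P1:M(53) | bus: BusRdX
[7] P1: store L0 := 58 | P0:I, P1:M(58) | bus: none
[8] P1: store L1 := 62 | P0:I, P1:M(62) | bus: BusUpgr
[9] P0: load  L0 | P0:S(58), P1:O(58) | bus: BusRd
[10] P0: load  L0 | P0:S(58), P1:O(58) | bus: none
[11] P1: store L0 := 99 | P0:I, P1:M(99) | bus: BusUpgr
[12] P1: load  L0 | P0:I, P1:M(99) | bus: none
[13] P1: load  L0 | P0:I, P1:M(99) | bus: none
[14] P1: load  L0 | P0:I, P1:M(99) | bus: none
[15] P0: store L1 := 91 | P0:M(91), P1:I | bus: BusRdX,Flush
[16] P0: store L1 := 56 | P0:M(56), P1:I | bus: none
[17] P1: load  L0 | P0:I, P1:M(99) | bus: none
[18] P0: store L0 := 78 | P0:M(78), P1:I | bus: BusRdX,Flush
[19] P0: store L1 := 18 | P0:M(18), P1:I | bus: none
[20] P1: load  L0 | P0:O(78), P1:S(78) | bus: BusRd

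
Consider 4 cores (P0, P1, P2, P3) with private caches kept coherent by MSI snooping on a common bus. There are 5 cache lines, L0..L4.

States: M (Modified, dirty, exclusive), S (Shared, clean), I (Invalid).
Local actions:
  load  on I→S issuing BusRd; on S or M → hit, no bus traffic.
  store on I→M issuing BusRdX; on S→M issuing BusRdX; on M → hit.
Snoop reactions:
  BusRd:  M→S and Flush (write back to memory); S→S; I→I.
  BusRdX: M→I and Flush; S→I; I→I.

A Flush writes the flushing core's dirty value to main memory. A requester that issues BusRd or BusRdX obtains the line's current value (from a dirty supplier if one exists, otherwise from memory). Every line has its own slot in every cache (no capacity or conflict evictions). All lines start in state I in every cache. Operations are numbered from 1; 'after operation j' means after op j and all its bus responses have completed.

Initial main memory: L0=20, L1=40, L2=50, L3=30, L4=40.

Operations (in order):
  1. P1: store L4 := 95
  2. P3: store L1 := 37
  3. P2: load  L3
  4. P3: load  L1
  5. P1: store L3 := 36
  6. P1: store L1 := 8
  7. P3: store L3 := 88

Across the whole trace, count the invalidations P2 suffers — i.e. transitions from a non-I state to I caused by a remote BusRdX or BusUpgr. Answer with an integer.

[1] P1: store L4 := 95 | P0:I, P1:M(95), P2:I, P3:I | bus: BusRdX
[2] P3: store L1 := 37 | P0:I, P1:I, P2:I, P3:M(37) | bus: BusRdX
[3] P2: load  L3 | P0:I, P1:I, P2:S(30), P3:I | bus: BusRd
[4] P3: load  L1 | P0:I, P1:I, P2:I, P3:M(37) | bus: none
[5] P1: store L3 := 36 | P0:I, P1:M(36), P2:I, P3:I | bus: BusRdX
[6] P1: store L1 := 8 | P0:I, P1:M(8), P2:I, P3:I | bus: BusRdX,Flush
[7] P3: store L3 := 88 | P0:I, P1:I, P2:I, P3:M(88) | bus: BusRdX,Flush

invalidations = 1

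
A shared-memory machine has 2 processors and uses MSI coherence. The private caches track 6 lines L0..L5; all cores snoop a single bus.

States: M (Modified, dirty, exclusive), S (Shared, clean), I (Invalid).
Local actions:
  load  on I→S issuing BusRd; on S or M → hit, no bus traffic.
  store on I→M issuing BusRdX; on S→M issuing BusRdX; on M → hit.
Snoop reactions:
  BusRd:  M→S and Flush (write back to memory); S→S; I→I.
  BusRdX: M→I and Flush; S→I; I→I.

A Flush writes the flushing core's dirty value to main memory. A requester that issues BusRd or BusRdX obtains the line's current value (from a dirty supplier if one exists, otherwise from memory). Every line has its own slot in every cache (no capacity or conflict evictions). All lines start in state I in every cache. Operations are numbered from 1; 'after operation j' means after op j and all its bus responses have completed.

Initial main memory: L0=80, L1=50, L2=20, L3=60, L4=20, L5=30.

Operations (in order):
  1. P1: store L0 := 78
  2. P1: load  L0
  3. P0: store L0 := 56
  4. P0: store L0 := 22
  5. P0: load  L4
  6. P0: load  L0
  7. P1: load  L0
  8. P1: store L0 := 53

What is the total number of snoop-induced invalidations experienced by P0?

invalidations = 1

[1] P1: store L0 := 78 | P0:I, P1:M(78) | bus: BusRdX
[2] P1: load  L0 | P0:I, P1:M(78) | bus: none
[3] P0: store L0 := 56 | P0:M(56), P1:I | bus: BusRdX,Flush
[4] P0: store L0 := 22 | P0:M(22), P1:I | bus: none
[5] P0: load  L4 | P0:S(20), P1:I | bus: BusRd
[6] P0: load  L0 | P0:M(22), P1:I | bus: none
[7] P1: load  L0 | P0:S(22), P1:S(22) | bus: BusRd,Flush
[8] P1: store L0 := 53 | P0:I, P1:M(53) | bus: BusRdX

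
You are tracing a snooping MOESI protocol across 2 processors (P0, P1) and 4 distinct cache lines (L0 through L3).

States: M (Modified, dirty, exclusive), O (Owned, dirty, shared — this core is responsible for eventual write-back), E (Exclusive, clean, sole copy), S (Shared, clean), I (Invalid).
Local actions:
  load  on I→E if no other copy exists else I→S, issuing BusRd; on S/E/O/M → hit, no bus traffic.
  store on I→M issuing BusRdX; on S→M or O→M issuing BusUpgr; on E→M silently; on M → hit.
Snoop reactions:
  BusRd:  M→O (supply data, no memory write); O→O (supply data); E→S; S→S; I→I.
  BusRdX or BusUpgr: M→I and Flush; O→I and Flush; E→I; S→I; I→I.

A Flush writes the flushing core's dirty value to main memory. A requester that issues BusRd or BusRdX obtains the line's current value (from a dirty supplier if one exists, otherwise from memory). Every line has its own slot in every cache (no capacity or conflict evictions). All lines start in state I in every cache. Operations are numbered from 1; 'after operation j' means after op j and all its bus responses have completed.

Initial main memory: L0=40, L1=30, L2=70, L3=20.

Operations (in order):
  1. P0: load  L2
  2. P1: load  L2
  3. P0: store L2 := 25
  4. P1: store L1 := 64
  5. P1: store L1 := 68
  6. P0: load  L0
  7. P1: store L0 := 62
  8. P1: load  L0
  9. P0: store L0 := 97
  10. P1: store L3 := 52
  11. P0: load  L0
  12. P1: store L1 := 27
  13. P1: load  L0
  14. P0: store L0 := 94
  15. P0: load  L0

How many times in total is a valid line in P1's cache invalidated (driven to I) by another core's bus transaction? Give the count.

invalidations = 3

[1] P0: load  L2 | P0:E(70), P1:I | bus: BusRd
[2] P1: load  L2 | P0:S(70), P1:S(70) | bus: BusRd
[3] P0: store L2 := 25 | P0:M(25), P1:I | bus: BusUpgr
[4] P1: store L1 := 64 | P0:I, P1:M(64) | bus: BusRdX
[5] P1: store L1 := 68 | P0:I, P1:M(68) | bus: none
[6] P0: load  L0 | P0:E(40), P1:I | bus: BusRd
[7] P1: store L0 := 62 | P0:I, P1:M(62) | bus: BusRdX
[8] P1: load  L0 | P0:I, P1:M(62) | bus: none
[9] P0: store L0 := 97 | P0:M(97), P1:I | bus: BusRdX,Flush
[10] P1: store L3 := 52 | P0:I, P1:M(52) | bus: BusRdX
[11] P0: load  L0 | P0:M(97), P1:I | bus: none
[12] P1: store L1 := 27 | P0:I, P1:M(27) | bus: none
[13] P1: load  L0 | P0:O(97), P1:S(97) | bus: BusRd
[14] P0: store L0 := 94 | P0:M(94), P1:I | bus: BusUpgr
[15] P0: load  L0 | P0:M(94), P1:I | bus: none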